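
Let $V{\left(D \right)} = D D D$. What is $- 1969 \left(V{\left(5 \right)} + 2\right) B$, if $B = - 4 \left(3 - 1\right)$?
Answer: $2000504$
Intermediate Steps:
$B = -8$ ($B = \left(-4\right) 2 = -8$)
$V{\left(D \right)} = D^{3}$ ($V{\left(D \right)} = D^{2} D = D^{3}$)
$- 1969 \left(V{\left(5 \right)} + 2\right) B = - 1969 \left(5^{3} + 2\right) \left(-8\right) = - 1969 \left(125 + 2\right) \left(-8\right) = - 1969 \cdot 127 \left(-8\right) = \left(-1969\right) \left(-1016\right) = 2000504$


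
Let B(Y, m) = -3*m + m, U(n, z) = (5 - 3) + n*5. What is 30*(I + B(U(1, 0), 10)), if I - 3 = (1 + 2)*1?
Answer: -420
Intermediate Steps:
I = 6 (I = 3 + (1 + 2)*1 = 3 + 3*1 = 3 + 3 = 6)
U(n, z) = 2 + 5*n
B(Y, m) = -2*m
30*(I + B(U(1, 0), 10)) = 30*(6 - 2*10) = 30*(6 - 20) = 30*(-14) = -420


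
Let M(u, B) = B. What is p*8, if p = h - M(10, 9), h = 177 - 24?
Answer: 1152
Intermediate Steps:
h = 153
p = 144 (p = 153 - 1*9 = 153 - 9 = 144)
p*8 = 144*8 = 1152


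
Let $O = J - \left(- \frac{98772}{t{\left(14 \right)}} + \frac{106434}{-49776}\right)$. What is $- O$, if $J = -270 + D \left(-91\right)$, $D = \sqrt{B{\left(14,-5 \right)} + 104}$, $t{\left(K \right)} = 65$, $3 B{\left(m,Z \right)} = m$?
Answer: $- \frac{674970747}{539240} + \frac{91 \sqrt{978}}{3} \approx -303.09$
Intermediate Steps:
$B{\left(m,Z \right)} = \frac{m}{3}$
$D = \frac{\sqrt{978}}{3}$ ($D = \sqrt{\frac{1}{3} \cdot 14 + 104} = \sqrt{\frac{14}{3} + 104} = \sqrt{\frac{326}{3}} = \frac{\sqrt{978}}{3} \approx 10.424$)
$J = -270 - \frac{91 \sqrt{978}}{3}$ ($J = -270 + \frac{\sqrt{978}}{3} \left(-91\right) = -270 - \frac{91 \sqrt{978}}{3} \approx -1218.6$)
$O = \frac{674970747}{539240} - \frac{91 \sqrt{978}}{3}$ ($O = \left(-270 - \frac{91 \sqrt{978}}{3}\right) - \left(- \frac{98772}{65} + \frac{106434}{-49776}\right) = \left(-270 - \frac{91 \sqrt{978}}{3}\right) - \left(\left(-98772\right) \frac{1}{65} + 106434 \left(- \frac{1}{49776}\right)\right) = \left(-270 - \frac{91 \sqrt{978}}{3}\right) - \left(- \frac{98772}{65} - \frac{17739}{8296}\right) = \left(-270 - \frac{91 \sqrt{978}}{3}\right) - - \frac{820565547}{539240} = \left(-270 - \frac{91 \sqrt{978}}{3}\right) + \frac{820565547}{539240} = \frac{674970747}{539240} - \frac{91 \sqrt{978}}{3} \approx 303.09$)
$- O = - (\frac{674970747}{539240} - \frac{91 \sqrt{978}}{3}) = - \frac{674970747}{539240} + \frac{91 \sqrt{978}}{3}$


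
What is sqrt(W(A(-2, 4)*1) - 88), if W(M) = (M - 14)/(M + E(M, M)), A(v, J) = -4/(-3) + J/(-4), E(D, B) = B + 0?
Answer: I*sqrt(434)/2 ≈ 10.416*I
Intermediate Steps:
E(D, B) = B
A(v, J) = 4/3 - J/4 (A(v, J) = -4*(-1/3) + J*(-1/4) = 4/3 - J/4)
W(M) = (-14 + M)/(2*M) (W(M) = (M - 14)/(M + M) = (-14 + M)/((2*M)) = (-14 + M)*(1/(2*M)) = (-14 + M)/(2*M))
sqrt(W(A(-2, 4)*1) - 88) = sqrt((-14 + (4/3 - 1/4*4)*1)/(2*(((4/3 - 1/4*4)*1))) - 88) = sqrt((-14 + (4/3 - 1)*1)/(2*(((4/3 - 1)*1))) - 88) = sqrt((-14 + (1/3)*1)/(2*(((1/3)*1))) - 88) = sqrt((-14 + 1/3)/(2*(1/3)) - 88) = sqrt((1/2)*3*(-41/3) - 88) = sqrt(-41/2 - 88) = sqrt(-217/2) = I*sqrt(434)/2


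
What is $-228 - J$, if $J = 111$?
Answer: $-339$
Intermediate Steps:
$-228 - J = -228 - 111 = -339$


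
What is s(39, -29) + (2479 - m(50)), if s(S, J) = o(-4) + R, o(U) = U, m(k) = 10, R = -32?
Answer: 2433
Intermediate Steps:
s(S, J) = -36 (s(S, J) = -4 - 32 = -36)
s(39, -29) + (2479 - m(50)) = -36 + (2479 - 1*10) = -36 + (2479 - 10) = -36 + 2469 = 2433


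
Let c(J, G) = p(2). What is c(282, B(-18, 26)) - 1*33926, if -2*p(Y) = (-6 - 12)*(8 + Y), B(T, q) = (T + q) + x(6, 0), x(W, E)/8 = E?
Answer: -33836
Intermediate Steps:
x(W, E) = 8*E
B(T, q) = T + q (B(T, q) = (T + q) + 8*0 = (T + q) + 0 = T + q)
p(Y) = 72 + 9*Y (p(Y) = -(-6 - 12)*(8 + Y)/2 = -(-9)*(8 + Y) = -(-144 - 18*Y)/2 = 72 + 9*Y)
c(J, G) = 90 (c(J, G) = 72 + 9*2 = 72 + 18 = 90)
c(282, B(-18, 26)) - 1*33926 = 90 - 1*33926 = 90 - 33926 = -33836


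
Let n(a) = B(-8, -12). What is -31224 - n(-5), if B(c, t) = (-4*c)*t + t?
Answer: -30828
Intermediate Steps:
B(c, t) = t - 4*c*t (B(c, t) = -4*c*t + t = t - 4*c*t)
n(a) = -396 (n(a) = -12*(1 - 4*(-8)) = -12*(1 + 32) = -12*33 = -396)
-31224 - n(-5) = -31224 - 1*(-396) = -31224 + 396 = -30828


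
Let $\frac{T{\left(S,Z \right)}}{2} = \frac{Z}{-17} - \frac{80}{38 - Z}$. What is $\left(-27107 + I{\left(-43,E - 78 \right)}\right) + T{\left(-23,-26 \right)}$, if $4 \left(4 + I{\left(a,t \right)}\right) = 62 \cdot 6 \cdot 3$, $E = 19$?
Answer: $- \frac{912269}{34} \approx -26831.0$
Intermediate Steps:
$I{\left(a,t \right)} = 275$ ($I{\left(a,t \right)} = -4 + \frac{62 \cdot 6 \cdot 3}{4} = -4 + \frac{62 \cdot 18}{4} = -4 + \frac{1}{4} \cdot 1116 = -4 + 279 = 275$)
$T{\left(S,Z \right)} = - \frac{160}{38 - Z} - \frac{2 Z}{17}$ ($T{\left(S,Z \right)} = 2 \left(\frac{Z}{-17} - \frac{80}{38 - Z}\right) = 2 \left(Z \left(- \frac{1}{17}\right) - \frac{80}{38 - Z}\right) = 2 \left(- \frac{Z}{17} - \frac{80}{38 - Z}\right) = 2 \left(- \frac{80}{38 - Z} - \frac{Z}{17}\right) = - \frac{160}{38 - Z} - \frac{2 Z}{17}$)
$\left(-27107 + I{\left(-43,E - 78 \right)}\right) + T{\left(-23,-26 \right)} = \left(-27107 + 275\right) + \frac{2 \left(1360 - \left(-26\right)^{2} + 38 \left(-26\right)\right)}{17 \left(-38 - 26\right)} = -26832 + \frac{2 \left(1360 - 676 - 988\right)}{17 \left(-64\right)} = -26832 + \frac{2}{17} \left(- \frac{1}{64}\right) \left(1360 - 676 - 988\right) = -26832 + \frac{2}{17} \left(- \frac{1}{64}\right) \left(-304\right) = -26832 + \frac{19}{34} = - \frac{912269}{34}$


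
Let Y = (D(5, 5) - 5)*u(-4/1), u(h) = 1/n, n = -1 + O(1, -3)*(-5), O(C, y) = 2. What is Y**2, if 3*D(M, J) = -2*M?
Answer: 625/1089 ≈ 0.57392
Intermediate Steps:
D(M, J) = -2*M/3 (D(M, J) = (-2*M)/3 = -2*M/3)
n = -11 (n = -1 + 2*(-5) = -1 - 10 = -11)
u(h) = -1/11 (u(h) = 1/(-11) = -1/11)
Y = 25/33 (Y = (-2/3*5 - 5)*(-1/11) = (-10/3 - 5)*(-1/11) = -25/3*(-1/11) = 25/33 ≈ 0.75758)
Y**2 = (25/33)**2 = 625/1089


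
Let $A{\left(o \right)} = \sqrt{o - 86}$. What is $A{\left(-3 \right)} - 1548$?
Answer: $-1548 + i \sqrt{89} \approx -1548.0 + 9.434 i$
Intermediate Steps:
$A{\left(o \right)} = \sqrt{-86 + o}$
$A{\left(-3 \right)} - 1548 = \sqrt{-86 - 3} - 1548 = \sqrt{-89} - 1548 = i \sqrt{89} - 1548 = -1548 + i \sqrt{89}$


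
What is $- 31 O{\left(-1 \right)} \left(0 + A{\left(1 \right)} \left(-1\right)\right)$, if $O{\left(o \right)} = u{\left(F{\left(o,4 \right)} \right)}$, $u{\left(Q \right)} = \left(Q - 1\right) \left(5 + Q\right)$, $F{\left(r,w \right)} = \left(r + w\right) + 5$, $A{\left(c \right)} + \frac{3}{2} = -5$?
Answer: $- \frac{36673}{2} \approx -18337.0$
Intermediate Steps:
$A{\left(c \right)} = - \frac{13}{2}$ ($A{\left(c \right)} = - \frac{3}{2} - 5 = - \frac{13}{2}$)
$F{\left(r,w \right)} = 5 + r + w$
$u{\left(Q \right)} = \left(-1 + Q\right) \left(5 + Q\right)$
$O{\left(o \right)} = 31 + \left(9 + o\right)^{2} + 4 o$ ($O{\left(o \right)} = -5 + \left(5 + o + 4\right)^{2} + 4 \left(5 + o + 4\right) = -5 + \left(9 + o\right)^{2} + 4 \left(9 + o\right) = -5 + \left(9 + o\right)^{2} + \left(36 + 4 o\right) = 31 + \left(9 + o\right)^{2} + 4 o$)
$- 31 O{\left(-1 \right)} \left(0 + A{\left(1 \right)} \left(-1\right)\right) = - 31 \left(112 + \left(-1\right)^{2} + 22 \left(-1\right)\right) \left(0 - - \frac{13}{2}\right) = - 31 \left(112 + 1 - 22\right) \left(0 + \frac{13}{2}\right) = \left(-31\right) 91 \cdot \frac{13}{2} = \left(-2821\right) \frac{13}{2} = - \frac{36673}{2}$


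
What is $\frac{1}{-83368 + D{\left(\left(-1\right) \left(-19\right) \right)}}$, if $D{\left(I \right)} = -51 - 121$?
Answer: $- \frac{1}{83540} \approx -1.197 \cdot 10^{-5}$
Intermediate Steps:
$D{\left(I \right)} = -172$ ($D{\left(I \right)} = -51 - 121 = -172$)
$\frac{1}{-83368 + D{\left(\left(-1\right) \left(-19\right) \right)}} = \frac{1}{-83368 - 172} = \frac{1}{-83540} = - \frac{1}{83540}$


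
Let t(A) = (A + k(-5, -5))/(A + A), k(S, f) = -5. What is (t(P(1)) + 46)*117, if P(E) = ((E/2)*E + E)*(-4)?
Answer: 21957/4 ≈ 5489.3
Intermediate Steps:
P(E) = -4*E - 2*E**2 (P(E) = ((E*(1/2))*E + E)*(-4) = ((E/2)*E + E)*(-4) = (E**2/2 + E)*(-4) = (E + E**2/2)*(-4) = -4*E - 2*E**2)
t(A) = (-5 + A)/(2*A) (t(A) = (A - 5)/(A + A) = (-5 + A)/((2*A)) = (-5 + A)*(1/(2*A)) = (-5 + A)/(2*A))
(t(P(1)) + 46)*117 = ((-5 - 2*1*(2 + 1))/(2*((-2*1*(2 + 1)))) + 46)*117 = ((-5 - 2*1*3)/(2*((-2*1*3))) + 46)*117 = ((1/2)*(-5 - 6)/(-6) + 46)*117 = ((1/2)*(-1/6)*(-11) + 46)*117 = (11/12 + 46)*117 = (563/12)*117 = 21957/4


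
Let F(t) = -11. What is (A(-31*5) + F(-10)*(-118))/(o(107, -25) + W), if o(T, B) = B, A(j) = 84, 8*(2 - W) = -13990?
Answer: 5528/6903 ≈ 0.80081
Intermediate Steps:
W = 7003/4 (W = 2 - 1/8*(-13990) = 2 + 6995/4 = 7003/4 ≈ 1750.8)
(A(-31*5) + F(-10)*(-118))/(o(107, -25) + W) = (84 - 11*(-118))/(-25 + 7003/4) = (84 + 1298)/(6903/4) = 1382*(4/6903) = 5528/6903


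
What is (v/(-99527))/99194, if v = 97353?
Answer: -97353/9872481238 ≈ -9.8610e-6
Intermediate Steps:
(v/(-99527))/99194 = (97353/(-99527))/99194 = (97353*(-1/99527))*(1/99194) = -97353/99527*1/99194 = -97353/9872481238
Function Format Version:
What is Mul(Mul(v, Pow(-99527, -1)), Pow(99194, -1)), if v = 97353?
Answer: Rational(-97353, 9872481238) ≈ -9.8610e-6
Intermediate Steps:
Mul(Mul(v, Pow(-99527, -1)), Pow(99194, -1)) = Mul(Mul(97353, Pow(-99527, -1)), Pow(99194, -1)) = Mul(Mul(97353, Rational(-1, 99527)), Rational(1, 99194)) = Mul(Rational(-97353, 99527), Rational(1, 99194)) = Rational(-97353, 9872481238)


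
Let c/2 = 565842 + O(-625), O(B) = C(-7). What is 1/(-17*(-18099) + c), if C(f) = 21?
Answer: 1/1439409 ≈ 6.9473e-7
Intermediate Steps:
O(B) = 21
c = 1131726 (c = 2*(565842 + 21) = 2*565863 = 1131726)
1/(-17*(-18099) + c) = 1/(-17*(-18099) + 1131726) = 1/(307683 + 1131726) = 1/1439409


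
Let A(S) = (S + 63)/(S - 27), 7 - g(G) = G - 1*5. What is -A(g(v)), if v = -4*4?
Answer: -91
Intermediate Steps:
v = -16
g(G) = 12 - G (g(G) = 7 - (G - 1*5) = 7 - (G - 5) = 7 - (-5 + G) = 7 + (5 - G) = 12 - G)
A(S) = (63 + S)/(-27 + S)
-A(g(v)) = -(63 + (12 - 1*(-16)))/(-27 + (12 - 1*(-16))) = -(63 + (12 + 16))/(-27 + (12 + 16)) = -(63 + 28)/(-27 + 28) = -91/1 = -91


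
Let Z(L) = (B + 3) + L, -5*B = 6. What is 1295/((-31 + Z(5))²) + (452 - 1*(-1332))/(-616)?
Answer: -70188/102487 ≈ -0.68485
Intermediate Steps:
B = -6/5 (B = -⅕*6 = -6/5 ≈ -1.2000)
Z(L) = 9/5 + L (Z(L) = (-6/5 + 3) + L = 9/5 + L)
1295/((-31 + Z(5))²) + (452 - 1*(-1332))/(-616) = 1295/((-31 + (9/5 + 5))²) + (452 - 1*(-1332))/(-616) = 1295/((-31 + 34/5)²) + (452 + 1332)*(-1/616) = 1295/((-121/5)²) + 1784*(-1/616) = 1295/(14641/25) - 223/77 = 1295*(25/14641) - 223/77 = 32375/14641 - 223/77 = -70188/102487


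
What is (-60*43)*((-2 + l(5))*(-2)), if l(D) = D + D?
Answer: 41280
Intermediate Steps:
l(D) = 2*D
(-60*43)*((-2 + l(5))*(-2)) = (-60*43)*((-2 + 2*5)*(-2)) = -2580*(-2 + 10)*(-2) = -20640*(-2) = -2580*(-16) = 41280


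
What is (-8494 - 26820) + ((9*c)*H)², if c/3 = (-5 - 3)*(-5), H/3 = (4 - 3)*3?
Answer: 94443086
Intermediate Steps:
H = 9 (H = 3*((4 - 3)*3) = 3*(1*3) = 3*3 = 9)
c = 120 (c = 3*((-5 - 3)*(-5)) = 3*(-8*(-5)) = 3*40 = 120)
(-8494 - 26820) + ((9*c)*H)² = (-8494 - 26820) + ((9*120)*9)² = -35314 + (1080*9)² = -35314 + 9720² = -35314 + 94478400 = 94443086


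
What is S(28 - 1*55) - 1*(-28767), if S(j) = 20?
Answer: 28787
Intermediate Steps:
S(28 - 1*55) - 1*(-28767) = 20 - 1*(-28767) = 20 + 28767 = 28787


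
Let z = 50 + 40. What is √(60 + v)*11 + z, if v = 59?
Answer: 90 + 11*√119 ≈ 210.00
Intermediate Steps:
z = 90
√(60 + v)*11 + z = √(60 + 59)*11 + 90 = √119*11 + 90 = 11*√119 + 90 = 90 + 11*√119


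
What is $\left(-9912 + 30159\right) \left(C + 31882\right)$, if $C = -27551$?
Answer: $87689757$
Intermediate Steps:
$\left(-9912 + 30159\right) \left(C + 31882\right) = \left(-9912 + 30159\right) \left(-27551 + 31882\right) = 20247 \cdot 4331 = 87689757$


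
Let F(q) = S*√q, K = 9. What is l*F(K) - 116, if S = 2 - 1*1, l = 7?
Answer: -95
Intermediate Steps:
S = 1 (S = 2 - 1 = 1)
F(q) = √q (F(q) = 1*√q = √q)
l*F(K) - 116 = 7*√9 - 116 = 7*3 - 116 = 21 - 116 = -95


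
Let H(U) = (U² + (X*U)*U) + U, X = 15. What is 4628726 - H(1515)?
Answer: -32096389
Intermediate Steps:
H(U) = U + 16*U² (H(U) = (U² + (15*U)*U) + U = (U² + 15*U²) + U = 16*U² + U = U + 16*U²)
4628726 - H(1515) = 4628726 - 1515*(1 + 16*1515) = 4628726 - 1515*(1 + 24240) = 4628726 - 1515*24241 = 4628726 - 1*36725115 = 4628726 - 36725115 = -32096389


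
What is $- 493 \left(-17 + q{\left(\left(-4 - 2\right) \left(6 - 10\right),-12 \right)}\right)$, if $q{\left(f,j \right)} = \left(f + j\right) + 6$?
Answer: $-493$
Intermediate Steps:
$q{\left(f,j \right)} = 6 + f + j$
$- 493 \left(-17 + q{\left(\left(-4 - 2\right) \left(6 - 10\right),-12 \right)}\right) = - 493 \left(-17 + \left(6 + \left(-4 - 2\right) \left(6 - 10\right) - 12\right)\right) = - 493 \left(-17 - -18\right) = - 493 \left(-17 + \left(6 + 24 - 12\right)\right) = - 493 \left(-17 + 18\right) = \left(-493\right) 1 = -493$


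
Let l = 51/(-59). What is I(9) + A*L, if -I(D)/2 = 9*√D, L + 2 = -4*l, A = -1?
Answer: -3272/59 ≈ -55.458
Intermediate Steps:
l = -51/59 (l = 51*(-1/59) = -51/59 ≈ -0.86441)
L = 86/59 (L = -2 - 4*(-51/59) = -2 + 204/59 = 86/59 ≈ 1.4576)
I(D) = -18*√D
I(9) + A*L = -18*√9 - 1*86/59 = -18*3 - 86/59 = -54 - 86/59 = -3272/59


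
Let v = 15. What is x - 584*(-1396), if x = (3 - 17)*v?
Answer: 815054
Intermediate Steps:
x = -210 (x = (3 - 17)*15 = -14*15 = -210)
x - 584*(-1396) = -210 - 584*(-1396) = -210 + 815264 = 815054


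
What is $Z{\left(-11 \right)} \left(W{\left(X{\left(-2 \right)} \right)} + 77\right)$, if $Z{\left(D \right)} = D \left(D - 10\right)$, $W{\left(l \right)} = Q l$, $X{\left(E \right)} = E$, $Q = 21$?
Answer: $8085$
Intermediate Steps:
$W{\left(l \right)} = 21 l$
$Z{\left(D \right)} = D \left(-10 + D\right)$
$Z{\left(-11 \right)} \left(W{\left(X{\left(-2 \right)} \right)} + 77\right) = - 11 \left(-10 - 11\right) \left(21 \left(-2\right) + 77\right) = \left(-11\right) \left(-21\right) \left(-42 + 77\right) = 231 \cdot 35 = 8085$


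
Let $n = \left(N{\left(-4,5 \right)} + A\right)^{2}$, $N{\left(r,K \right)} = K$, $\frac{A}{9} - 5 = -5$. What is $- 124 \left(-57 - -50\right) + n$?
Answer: $893$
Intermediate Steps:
$A = 0$ ($A = 45 + 9 \left(-5\right) = 45 - 45 = 0$)
$n = 25$ ($n = \left(5 + 0\right)^{2} = 5^{2} = 25$)
$- 124 \left(-57 - -50\right) + n = - 124 \left(-57 - -50\right) + 25 = - 124 \left(-57 + 50\right) + 25 = \left(-124\right) \left(-7\right) + 25 = 868 + 25 = 893$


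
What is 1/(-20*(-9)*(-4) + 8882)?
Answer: 1/8162 ≈ 0.00012252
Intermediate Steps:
1/(-20*(-9)*(-4) + 8882) = 1/(180*(-4) + 8882) = 1/(-720 + 8882) = 1/8162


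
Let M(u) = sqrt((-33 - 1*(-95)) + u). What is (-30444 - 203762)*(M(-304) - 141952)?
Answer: 33246010112 - 2576266*I*sqrt(2) ≈ 3.3246e+10 - 3.6434e+6*I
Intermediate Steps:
M(u) = sqrt(62 + u) (M(u) = sqrt((-33 + 95) + u) = sqrt(62 + u))
(-30444 - 203762)*(M(-304) - 141952) = (-30444 - 203762)*(sqrt(62 - 304) - 141952) = -234206*(sqrt(-242) - 141952) = -234206*(11*I*sqrt(2) - 141952) = -234206*(-141952 + 11*I*sqrt(2)) = 33246010112 - 2576266*I*sqrt(2)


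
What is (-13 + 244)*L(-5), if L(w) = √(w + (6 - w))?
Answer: 231*√6 ≈ 565.83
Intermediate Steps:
L(w) = √6
(-13 + 244)*L(-5) = (-13 + 244)*√6 = 231*√6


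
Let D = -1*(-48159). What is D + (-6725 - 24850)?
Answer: 16584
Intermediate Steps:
D = 48159
D + (-6725 - 24850) = 48159 + (-6725 - 24850) = 48159 - 31575 = 16584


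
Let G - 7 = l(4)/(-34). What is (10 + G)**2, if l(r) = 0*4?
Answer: 289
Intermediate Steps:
l(r) = 0
G = 7 (G = 7 + 0/(-34) = 7 + 0*(-1/34) = 7 + 0 = 7)
(10 + G)**2 = (10 + 7)**2 = 17**2 = 289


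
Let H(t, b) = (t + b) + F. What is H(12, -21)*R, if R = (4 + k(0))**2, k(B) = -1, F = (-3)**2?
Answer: 0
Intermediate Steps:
F = 9
H(t, b) = 9 + b + t (H(t, b) = (t + b) + 9 = (b + t) + 9 = 9 + b + t)
R = 9 (R = (4 - 1)**2 = 3**2 = 9)
H(12, -21)*R = (9 - 21 + 12)*9 = 0*9 = 0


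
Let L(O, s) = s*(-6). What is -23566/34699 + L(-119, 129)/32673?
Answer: -265609648/377906809 ≈ -0.70284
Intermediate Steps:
L(O, s) = -6*s
-23566/34699 + L(-119, 129)/32673 = -23566/34699 - 6*129/32673 = -23566*1/34699 - 774*1/32673 = -23566/34699 - 258/10891 = -265609648/377906809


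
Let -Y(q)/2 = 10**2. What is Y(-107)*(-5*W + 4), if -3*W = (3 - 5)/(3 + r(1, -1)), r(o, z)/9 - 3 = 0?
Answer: -7000/9 ≈ -777.78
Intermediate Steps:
r(o, z) = 27 (r(o, z) = 27 + 9*0 = 27 + 0 = 27)
W = 1/45 (W = -(3 - 5)/(3*(3 + 27)) = -(-2)/(3*30) = -1/3*(-1/15) = 1/45 ≈ 0.022222)
Y(q) = -200 (Y(q) = -2*10**2 = -2*100 = -200)
Y(-107)*(-5*W + 4) = -200*(-5*1/45 + 4) = -200*(-1/9 + 4) = -200*35/9 = -7000/9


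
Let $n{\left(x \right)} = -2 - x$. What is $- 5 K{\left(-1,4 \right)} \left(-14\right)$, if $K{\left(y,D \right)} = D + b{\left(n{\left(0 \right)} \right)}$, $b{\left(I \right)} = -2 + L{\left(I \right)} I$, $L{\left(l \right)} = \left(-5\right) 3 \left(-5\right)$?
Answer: $-10360$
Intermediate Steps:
$L{\left(l \right)} = 75$ ($L{\left(l \right)} = \left(-15\right) \left(-5\right) = 75$)
$b{\left(I \right)} = -2 + 75 I$
$K{\left(y,D \right)} = -152 + D$ ($K{\left(y,D \right)} = D + \left(-2 + 75 \left(-2 - 0\right)\right) = D + \left(-2 + 75 \left(-2 + 0\right)\right) = D + \left(-2 + 75 \left(-2\right)\right) = D - 152 = -152 + D$)
$- 5 K{\left(-1,4 \right)} \left(-14\right) = - 5 \left(-152 + 4\right) \left(-14\right) = \left(-5\right) \left(-148\right) \left(-14\right) = 740 \left(-14\right) = -10360$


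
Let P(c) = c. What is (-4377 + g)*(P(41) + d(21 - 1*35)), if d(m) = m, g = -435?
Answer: -129924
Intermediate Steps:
(-4377 + g)*(P(41) + d(21 - 1*35)) = (-4377 - 435)*(41 + (21 - 1*35)) = -4812*(41 + (21 - 35)) = -4812*(41 - 14) = -4812*27 = -129924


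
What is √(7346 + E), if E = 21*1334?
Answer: 4*√2210 ≈ 188.04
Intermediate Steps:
E = 28014
√(7346 + E) = √(7346 + 28014) = √35360 = 4*√2210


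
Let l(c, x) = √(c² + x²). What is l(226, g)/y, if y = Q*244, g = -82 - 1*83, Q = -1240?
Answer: -√78301/302560 ≈ -0.00092485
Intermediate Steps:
g = -165 (g = -82 - 83 = -165)
y = -302560 (y = -1240*244 = -302560)
l(226, g)/y = √(226² + (-165)²)/(-302560) = √(51076 + 27225)*(-1/302560) = √78301*(-1/302560) = -√78301/302560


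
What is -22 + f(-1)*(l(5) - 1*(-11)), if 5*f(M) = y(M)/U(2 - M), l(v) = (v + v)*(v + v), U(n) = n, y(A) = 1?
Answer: -73/5 ≈ -14.600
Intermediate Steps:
l(v) = 4*v**2 (l(v) = (2*v)*(2*v) = 4*v**2)
f(M) = 1/(5*(2 - M)) (f(M) = (1/(2 - M))/5 = 1/(5*(2 - M)))
-22 + f(-1)*(l(5) - 1*(-11)) = -22 + (-1/(-10 + 5*(-1)))*(4*5**2 - 1*(-11)) = -22 + (-1/(-10 - 5))*(4*25 + 11) = -22 + (-1/(-15))*(100 + 11) = -22 - 1*(-1/15)*111 = -22 + (1/15)*111 = -22 + 37/5 = -73/5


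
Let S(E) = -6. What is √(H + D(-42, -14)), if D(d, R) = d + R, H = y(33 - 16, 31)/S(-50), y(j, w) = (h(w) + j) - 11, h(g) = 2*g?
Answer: I*√606/3 ≈ 8.2057*I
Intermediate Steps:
y(j, w) = -11 + j + 2*w (y(j, w) = (2*w + j) - 11 = (j + 2*w) - 11 = -11 + j + 2*w)
H = -34/3 (H = (-11 + (33 - 16) + 2*31)/(-6) = (-11 + 17 + 62)*(-⅙) = 68*(-⅙) = -34/3 ≈ -11.333)
D(d, R) = R + d
√(H + D(-42, -14)) = √(-34/3 + (-14 - 42)) = √(-34/3 - 56) = √(-202/3) = I*√606/3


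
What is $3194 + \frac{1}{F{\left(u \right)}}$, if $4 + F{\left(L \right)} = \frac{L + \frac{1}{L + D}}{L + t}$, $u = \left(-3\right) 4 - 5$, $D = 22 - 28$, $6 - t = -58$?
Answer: $\frac{15061823}{4716} \approx 3193.8$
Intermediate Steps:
$t = 64$ ($t = 6 - -58 = 6 + 58 = 64$)
$D = -6$ ($D = 22 - 28 = -6$)
$u = -17$ ($u = -12 - 5 = -17$)
$F{\left(L \right)} = -4 + \frac{L + \frac{1}{-6 + L}}{64 + L}$ ($F{\left(L \right)} = -4 + \frac{L + \frac{1}{L - 6}}{L + 64} = -4 + \frac{L + \frac{1}{-6 + L}}{64 + L}$)
$3194 + \frac{1}{F{\left(u \right)}} = 3194 + \frac{1}{\frac{1}{-384 + \left(-17\right)^{2} + 58 \left(-17\right)} \left(1537 - -4046 - 3 \left(-17\right)^{2}\right)} = 3194 + \frac{1}{\frac{1}{-384 + 289 - 986} \left(1537 + 4046 - 867\right)} = 3194 + \frac{1}{\frac{1}{-1081} \left(1537 + 4046 - 867\right)} = 3194 + \frac{1}{\left(- \frac{1}{1081}\right) 4716} = 3194 + \frac{1}{- \frac{4716}{1081}} = 3194 - \frac{1081}{4716} = \frac{15061823}{4716}$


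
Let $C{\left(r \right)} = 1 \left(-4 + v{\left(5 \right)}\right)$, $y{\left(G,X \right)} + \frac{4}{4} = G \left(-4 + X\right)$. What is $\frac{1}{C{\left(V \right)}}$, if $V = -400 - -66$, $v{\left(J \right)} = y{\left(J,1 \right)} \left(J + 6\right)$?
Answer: $- \frac{1}{180} \approx -0.0055556$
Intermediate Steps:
$y{\left(G,X \right)} = -1 + G \left(-4 + X\right)$
$v{\left(J \right)} = \left(-1 - 3 J\right) \left(6 + J\right)$ ($v{\left(J \right)} = \left(-1 - 4 J + J 1\right) \left(J + 6\right) = \left(-1 - 4 J + J\right) \left(6 + J\right) = \left(-1 - 3 J\right) \left(6 + J\right)$)
$V = -334$ ($V = -400 + 66 = -334$)
$C{\left(r \right)} = -180$ ($C{\left(r \right)} = 1 \left(-4 - \left(1 + 3 \cdot 5\right) \left(6 + 5\right)\right) = 1 \left(-4 - \left(1 + 15\right) 11\right) = 1 \left(-4 - 16 \cdot 11\right) = 1 \left(-4 - 176\right) = 1 \left(-180\right) = -180$)
$\frac{1}{C{\left(V \right)}} = \frac{1}{-180} = - \frac{1}{180}$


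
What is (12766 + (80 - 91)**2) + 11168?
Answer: 24055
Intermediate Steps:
(12766 + (80 - 91)**2) + 11168 = (12766 + (-11)**2) + 11168 = (12766 + 121) + 11168 = 12887 + 11168 = 24055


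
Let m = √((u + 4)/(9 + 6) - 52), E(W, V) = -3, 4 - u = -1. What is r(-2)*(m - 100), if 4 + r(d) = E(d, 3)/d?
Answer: 250 - I*√1285/2 ≈ 250.0 - 17.923*I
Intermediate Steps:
u = 5 (u = 4 - 1*(-1) = 4 + 1 = 5)
m = I*√1285/5 (m = √((5 + 4)/(9 + 6) - 52) = √(9/15 - 52) = √(9*(1/15) - 52) = √(⅗ - 52) = √(-257/5) = I*√1285/5 ≈ 7.1694*I)
r(d) = -4 - 3/d
r(-2)*(m - 100) = (-4 - 3/(-2))*(I*√1285/5 - 100) = (-4 - 3*(-½))*(-100 + I*√1285/5) = (-4 + 3/2)*(-100 + I*√1285/5) = -5*(-100 + I*√1285/5)/2 = 250 - I*√1285/2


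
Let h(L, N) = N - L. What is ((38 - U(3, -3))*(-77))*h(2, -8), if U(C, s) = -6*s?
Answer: 15400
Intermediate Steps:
((38 - U(3, -3))*(-77))*h(2, -8) = ((38 - (-6)*(-3))*(-77))*(-8 - 1*2) = ((38 - 1*18)*(-77))*(-8 - 2) = ((38 - 18)*(-77))*(-10) = (20*(-77))*(-10) = -1540*(-10) = 15400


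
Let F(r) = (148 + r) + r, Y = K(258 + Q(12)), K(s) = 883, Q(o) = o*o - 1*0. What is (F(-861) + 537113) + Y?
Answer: 536422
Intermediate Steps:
Q(o) = o**2 (Q(o) = o**2 + 0 = o**2)
Y = 883
F(r) = 148 + 2*r
(F(-861) + 537113) + Y = ((148 + 2*(-861)) + 537113) + 883 = ((148 - 1722) + 537113) + 883 = (-1574 + 537113) + 883 = 535539 + 883 = 536422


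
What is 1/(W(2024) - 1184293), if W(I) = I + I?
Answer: -1/1180245 ≈ -8.4728e-7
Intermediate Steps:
W(I) = 2*I
1/(W(2024) - 1184293) = 1/(2*2024 - 1184293) = 1/(4048 - 1184293) = 1/(-1180245) = -1/1180245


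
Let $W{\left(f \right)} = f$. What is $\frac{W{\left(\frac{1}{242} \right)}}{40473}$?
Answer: $\frac{1}{9794466} \approx 1.021 \cdot 10^{-7}$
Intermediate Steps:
$\frac{W{\left(\frac{1}{242} \right)}}{40473} = \frac{1}{242 \cdot 40473} = \frac{1}{242} \cdot \frac{1}{40473} = \frac{1}{9794466}$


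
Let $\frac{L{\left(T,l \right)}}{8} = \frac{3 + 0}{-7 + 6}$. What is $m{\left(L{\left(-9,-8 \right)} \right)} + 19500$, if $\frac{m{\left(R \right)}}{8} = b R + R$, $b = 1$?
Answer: $19116$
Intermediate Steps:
$L{\left(T,l \right)} = -24$ ($L{\left(T,l \right)} = 8 \frac{3 + 0}{-7 + 6} = 8 \frac{3}{-1} = 8 \cdot 3 \left(-1\right) = 8 \left(-3\right) = -24$)
$m{\left(R \right)} = 16 R$ ($m{\left(R \right)} = 8 \left(1 R + R\right) = 8 \left(R + R\right) = 8 \cdot 2 R = 16 R$)
$m{\left(L{\left(-9,-8 \right)} \right)} + 19500 = 16 \left(-24\right) + 19500 = -384 + 19500 = 19116$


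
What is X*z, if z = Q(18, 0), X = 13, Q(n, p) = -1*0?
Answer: 0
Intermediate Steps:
Q(n, p) = 0
z = 0
X*z = 13*0 = 0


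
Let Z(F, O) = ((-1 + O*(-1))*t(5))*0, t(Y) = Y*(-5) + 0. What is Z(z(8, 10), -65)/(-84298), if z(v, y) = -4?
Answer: 0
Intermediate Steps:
t(Y) = -5*Y (t(Y) = -5*Y + 0 = -5*Y)
Z(F, O) = 0 (Z(F, O) = ((-1 + O*(-1))*(-5*5))*0 = ((-1 - O)*(-25))*0 = (25 + 25*O)*0 = 0)
Z(z(8, 10), -65)/(-84298) = 0/(-84298) = 0*(-1/84298) = 0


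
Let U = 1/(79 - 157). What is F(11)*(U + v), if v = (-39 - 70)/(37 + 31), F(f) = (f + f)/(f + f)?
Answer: -4285/2652 ≈ -1.6158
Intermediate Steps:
F(f) = 1 (F(f) = (2*f)/((2*f)) = (2*f)*(1/(2*f)) = 1)
v = -109/68 ≈ -1.6029
U = -1/78 (U = 1/(-78) = -1/78 ≈ -0.012821)
F(11)*(U + v) = 1*(-1/78 - 109/68) = 1*(-4285/2652) = -4285/2652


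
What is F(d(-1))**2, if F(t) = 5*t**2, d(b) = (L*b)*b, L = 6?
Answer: 32400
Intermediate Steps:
d(b) = 6*b**2 (d(b) = (6*b)*b = 6*b**2)
F(d(-1))**2 = (5*(6*(-1)**2)**2)**2 = (5*(6*1)**2)**2 = (5*6**2)**2 = (5*36)**2 = 180**2 = 32400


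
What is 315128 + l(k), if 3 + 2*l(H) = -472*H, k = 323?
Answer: 477797/2 ≈ 2.3890e+5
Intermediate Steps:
l(H) = -3/2 - 236*H (l(H) = -3/2 + (-472*H)/2 = -3/2 - 236*H)
315128 + l(k) = 315128 + (-3/2 - 236*323) = 315128 + (-3/2 - 76228) = 315128 - 152459/2 = 477797/2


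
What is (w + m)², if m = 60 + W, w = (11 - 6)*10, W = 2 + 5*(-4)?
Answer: 8464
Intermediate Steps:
W = -18 (W = 2 - 20 = -18)
w = 50 (w = 5*10 = 50)
m = 42 (m = 60 - 18 = 42)
(w + m)² = (50 + 42)² = 92² = 8464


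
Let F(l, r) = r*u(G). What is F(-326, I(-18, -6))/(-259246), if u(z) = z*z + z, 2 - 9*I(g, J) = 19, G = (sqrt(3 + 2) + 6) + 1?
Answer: 1037/2333214 + 85*sqrt(5)/777738 ≈ 0.00068883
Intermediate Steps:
G = 7 + sqrt(5) (G = (sqrt(5) + 6) + 1 = (6 + sqrt(5)) + 1 = 7 + sqrt(5) ≈ 9.2361)
I(g, J) = -17/9 (I(g, J) = 2/9 - 1/9*19 = 2/9 - 19/9 = -17/9)
u(z) = z + z**2 (u(z) = z**2 + z = z + z**2)
F(l, r) = r*(7 + sqrt(5))*(8 + sqrt(5)) (F(l, r) = r*((7 + sqrt(5))*(1 + (7 + sqrt(5)))) = r*((7 + sqrt(5))*(8 + sqrt(5))) = r*(7 + sqrt(5))*(8 + sqrt(5)))
F(-326, I(-18, -6))/(-259246) = -17*(61 + 15*sqrt(5))/9/(-259246) = (-1037/9 - 85*sqrt(5)/3)*(-1/259246) = 1037/2333214 + 85*sqrt(5)/777738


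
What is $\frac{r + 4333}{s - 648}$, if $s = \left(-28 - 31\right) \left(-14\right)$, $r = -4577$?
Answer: $- \frac{122}{89} \approx -1.3708$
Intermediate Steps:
$s = 826$ ($s = \left(-59\right) \left(-14\right) = 826$)
$\frac{r + 4333}{s - 648} = \frac{-4577 + 4333}{826 - 648} = - \frac{244}{178} = \left(-244\right) \frac{1}{178} = - \frac{122}{89}$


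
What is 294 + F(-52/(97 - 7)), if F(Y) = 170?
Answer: 464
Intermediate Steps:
294 + F(-52/(97 - 7)) = 294 + 170 = 464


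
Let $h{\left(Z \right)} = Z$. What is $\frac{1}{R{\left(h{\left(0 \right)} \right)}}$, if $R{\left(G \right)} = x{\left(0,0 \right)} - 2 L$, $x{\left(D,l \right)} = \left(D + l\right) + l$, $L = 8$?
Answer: $- \frac{1}{16} \approx -0.0625$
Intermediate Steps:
$x{\left(D,l \right)} = D + 2 l$
$R{\left(G \right)} = -16$ ($R{\left(G \right)} = \left(0 + 2 \cdot 0\right) - 16 = \left(0 + 0\right) - 16 = 0 - 16 = -16$)
$\frac{1}{R{\left(h{\left(0 \right)} \right)}} = \frac{1}{-16} = - \frac{1}{16}$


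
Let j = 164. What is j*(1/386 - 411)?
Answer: -13008890/193 ≈ -67404.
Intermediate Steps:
j*(1/386 - 411) = 164*(1/386 - 411) = 164*(-158645/386) = -13008890/193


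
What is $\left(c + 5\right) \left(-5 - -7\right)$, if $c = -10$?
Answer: $-10$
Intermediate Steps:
$\left(c + 5\right) \left(-5 - -7\right) = \left(-10 + 5\right) \left(-5 - -7\right) = - 5 \left(-5 + 7\right) = \left(-5\right) 2 = -10$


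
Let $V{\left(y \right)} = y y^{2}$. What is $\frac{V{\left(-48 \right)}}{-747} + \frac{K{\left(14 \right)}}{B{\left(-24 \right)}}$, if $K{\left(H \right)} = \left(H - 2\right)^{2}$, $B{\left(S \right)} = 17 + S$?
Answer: $\frac{74064}{581} \approx 127.48$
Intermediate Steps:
$V{\left(y \right)} = y^{3}$
$K{\left(H \right)} = \left(-2 + H\right)^{2}$
$\frac{V{\left(-48 \right)}}{-747} + \frac{K{\left(14 \right)}}{B{\left(-24 \right)}} = \frac{\left(-48\right)^{3}}{-747} + \frac{\left(-2 + 14\right)^{2}}{17 - 24} = \left(-110592\right) \left(- \frac{1}{747}\right) + \frac{12^{2}}{-7} = \frac{12288}{83} + 144 \left(- \frac{1}{7}\right) = \frac{12288}{83} - \frac{144}{7} = \frac{74064}{581}$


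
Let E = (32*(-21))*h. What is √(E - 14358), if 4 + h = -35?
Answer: 5*√474 ≈ 108.86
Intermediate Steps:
h = -39 (h = -4 - 35 = -39)
E = 26208 (E = (32*(-21))*(-39) = -672*(-39) = 26208)
√(E - 14358) = √(26208 - 14358) = √11850 = 5*√474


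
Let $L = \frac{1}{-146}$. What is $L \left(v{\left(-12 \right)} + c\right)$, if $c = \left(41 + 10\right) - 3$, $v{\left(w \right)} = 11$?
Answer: $- \frac{59}{146} \approx -0.40411$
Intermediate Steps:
$c = 48$ ($c = 51 - 3 = 48$)
$L = - \frac{1}{146} \approx -0.0068493$
$L \left(v{\left(-12 \right)} + c\right) = - \frac{11 + 48}{146} = \left(- \frac{1}{146}\right) 59 = - \frac{59}{146}$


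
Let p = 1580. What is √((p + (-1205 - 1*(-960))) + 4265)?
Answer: 20*√14 ≈ 74.833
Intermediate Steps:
√((p + (-1205 - 1*(-960))) + 4265) = √((1580 + (-1205 - 1*(-960))) + 4265) = √((1580 + (-1205 + 960)) + 4265) = √((1580 - 245) + 4265) = √(1335 + 4265) = √5600 = 20*√14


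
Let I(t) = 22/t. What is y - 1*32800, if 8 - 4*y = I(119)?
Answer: -7805935/238 ≈ -32798.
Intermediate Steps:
y = 465/238 (y = 2 - 11/(2*119) = 2 - ¼*22/119 = 2 - 11/238 = 465/238 ≈ 1.9538)
y - 1*32800 = 465/238 - 1*32800 = 465/238 - 32800 = -7805935/238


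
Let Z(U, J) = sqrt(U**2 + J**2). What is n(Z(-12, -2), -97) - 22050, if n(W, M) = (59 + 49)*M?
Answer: -32526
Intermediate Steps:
Z(U, J) = sqrt(J**2 + U**2)
n(W, M) = 108*M
n(Z(-12, -2), -97) - 22050 = 108*(-97) - 22050 = -10476 - 22050 = -32526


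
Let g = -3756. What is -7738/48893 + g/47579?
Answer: -551808410/2326280047 ≈ -0.23721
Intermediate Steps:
-7738/48893 + g/47579 = -7738/48893 - 3756/47579 = -551808410/2326280047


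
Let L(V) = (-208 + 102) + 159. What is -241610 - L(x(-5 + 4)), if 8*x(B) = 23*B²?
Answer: -241663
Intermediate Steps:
x(B) = 23*B²/8 (x(B) = (23*B²)/8 = 23*B²/8)
L(V) = 53 (L(V) = -106 + 159 = 53)
-241610 - L(x(-5 + 4)) = -241610 - 1*53 = -241610 - 53 = -241663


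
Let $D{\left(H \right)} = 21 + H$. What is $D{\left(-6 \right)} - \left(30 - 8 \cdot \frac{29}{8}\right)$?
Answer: $14$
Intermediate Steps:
$D{\left(-6 \right)} - \left(30 - 8 \cdot \frac{29}{8}\right) = \left(21 - 6\right) - \left(30 - 8 \cdot \frac{29}{8}\right) = 15 - \left(30 - 8 \cdot 29 \cdot \frac{1}{8}\right) = 15 - \left(30 - 29\right) = 15 - 1 = 14$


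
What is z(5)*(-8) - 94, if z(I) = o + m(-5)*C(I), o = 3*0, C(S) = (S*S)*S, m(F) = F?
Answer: 4906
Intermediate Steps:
C(S) = S**3 (C(S) = S**2*S = S**3)
o = 0
z(I) = -5*I**3 (z(I) = 0 - 5*I**3 = -5*I**3)
z(5)*(-8) - 94 = -5*5**3*(-8) - 94 = -5*125*(-8) - 94 = -625*(-8) - 94 = 5000 - 94 = 4906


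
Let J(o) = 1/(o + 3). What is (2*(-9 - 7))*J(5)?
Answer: -4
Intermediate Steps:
J(o) = 1/(3 + o)
(2*(-9 - 7))*J(5) = (2*(-9 - 7))/(3 + 5) = (2*(-16))/8 = -32*⅛ = -4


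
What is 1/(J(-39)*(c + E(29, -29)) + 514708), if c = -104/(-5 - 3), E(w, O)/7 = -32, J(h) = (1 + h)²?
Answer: 1/210024 ≈ 4.7614e-6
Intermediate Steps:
E(w, O) = -224 (E(w, O) = 7*(-32) = -224)
c = 13 (c = -104/(-8) = -⅛*(-104) = 13)
1/(J(-39)*(c + E(29, -29)) + 514708) = 1/((1 - 39)²*(13 - 224) + 514708) = 1/((-38)²*(-211) + 514708) = 1/(1444*(-211) + 514708) = 1/(-304684 + 514708) = 1/210024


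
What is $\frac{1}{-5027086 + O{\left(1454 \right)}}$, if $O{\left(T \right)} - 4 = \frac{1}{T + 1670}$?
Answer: $- \frac{3124}{15704604167} \approx -1.9892 \cdot 10^{-7}$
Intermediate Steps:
$O{\left(T \right)} = 4 + \frac{1}{1670 + T}$ ($O{\left(T \right)} = 4 + \frac{1}{T + 1670} = 4 + \frac{1}{1670 + T}$)
$\frac{1}{-5027086 + O{\left(1454 \right)}} = \frac{1}{-5027086 + \frac{6681 + 4 \cdot 1454}{1670 + 1454}} = \frac{1}{-5027086 + \frac{6681 + 5816}{3124}} = \frac{1}{-5027086 + \frac{1}{3124} \cdot 12497} = \frac{1}{-5027086 + \frac{12497}{3124}} = \frac{1}{- \frac{15704604167}{3124}} = - \frac{3124}{15704604167}$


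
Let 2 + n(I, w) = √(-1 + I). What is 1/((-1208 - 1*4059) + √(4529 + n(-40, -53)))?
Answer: -1/(5267 - √(4527 + I*√41)) ≈ -0.00019232 - 1.7599e-9*I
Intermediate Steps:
n(I, w) = -2 + √(-1 + I)
1/((-1208 - 1*4059) + √(4529 + n(-40, -53))) = 1/((-1208 - 1*4059) + √(4529 + (-2 + √(-1 - 40)))) = 1/((-1208 - 4059) + √(4529 + (-2 + √(-41)))) = 1/(-5267 + √(4529 + (-2 + I*√41))) = 1/(-5267 + √(4527 + I*√41))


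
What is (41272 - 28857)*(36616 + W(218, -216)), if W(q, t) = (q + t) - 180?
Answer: 452377770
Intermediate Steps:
W(q, t) = -180 + q + t
(41272 - 28857)*(36616 + W(218, -216)) = (41272 - 28857)*(36616 + (-180 + 218 - 216)) = 12415*(36616 - 178) = 12415*36438 = 452377770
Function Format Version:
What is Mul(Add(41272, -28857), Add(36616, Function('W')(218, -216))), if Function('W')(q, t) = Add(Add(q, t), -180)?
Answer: 452377770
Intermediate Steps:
Function('W')(q, t) = Add(-180, q, t)
Mul(Add(41272, -28857), Add(36616, Function('W')(218, -216))) = Mul(Add(41272, -28857), Add(36616, Add(-180, 218, -216))) = Mul(12415, Add(36616, -178)) = Mul(12415, 36438) = 452377770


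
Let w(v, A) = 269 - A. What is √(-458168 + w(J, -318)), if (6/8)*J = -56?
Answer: I*√457581 ≈ 676.45*I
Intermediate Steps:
J = -224/3 (J = (4/3)*(-56) = -224/3 ≈ -74.667)
√(-458168 + w(J, -318)) = √(-458168 + (269 - 1*(-318))) = √(-458168 + (269 + 318)) = √(-458168 + 587) = √(-457581) = I*√457581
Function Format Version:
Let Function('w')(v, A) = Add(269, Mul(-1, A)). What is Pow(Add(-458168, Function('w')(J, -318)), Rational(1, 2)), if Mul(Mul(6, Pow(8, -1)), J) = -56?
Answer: Mul(I, Pow(457581, Rational(1, 2))) ≈ Mul(676.45, I)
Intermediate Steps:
J = Rational(-224, 3) (J = Mul(Rational(4, 3), -56) = Rational(-224, 3) ≈ -74.667)
Pow(Add(-458168, Function('w')(J, -318)), Rational(1, 2)) = Pow(Add(-458168, Add(269, Mul(-1, -318))), Rational(1, 2)) = Pow(Add(-458168, Add(269, 318)), Rational(1, 2)) = Pow(Add(-458168, 587), Rational(1, 2)) = Pow(-457581, Rational(1, 2)) = Mul(I, Pow(457581, Rational(1, 2)))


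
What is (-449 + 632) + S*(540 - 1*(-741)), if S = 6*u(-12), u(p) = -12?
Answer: -92049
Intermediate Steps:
S = -72 (S = 6*(-12) = -72)
(-449 + 632) + S*(540 - 1*(-741)) = (-449 + 632) - 72*(540 - 1*(-741)) = 183 - 72*(540 + 741) = 183 - 72*1281 = 183 - 92232 = -92049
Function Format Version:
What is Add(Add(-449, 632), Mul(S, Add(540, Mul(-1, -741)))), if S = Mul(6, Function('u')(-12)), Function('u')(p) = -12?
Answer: -92049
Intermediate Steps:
S = -72 (S = Mul(6, -12) = -72)
Add(Add(-449, 632), Mul(S, Add(540, Mul(-1, -741)))) = Add(Add(-449, 632), Mul(-72, Add(540, Mul(-1, -741)))) = Add(183, Mul(-72, Add(540, 741))) = Add(183, Mul(-72, 1281)) = Add(183, -92232) = -92049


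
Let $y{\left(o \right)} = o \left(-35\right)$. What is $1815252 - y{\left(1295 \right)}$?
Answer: $1860577$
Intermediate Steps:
$y{\left(o \right)} = - 35 o$
$1815252 - y{\left(1295 \right)} = 1815252 - \left(-35\right) 1295 = 1815252 - -45325 = 1815252 + 45325 = 1860577$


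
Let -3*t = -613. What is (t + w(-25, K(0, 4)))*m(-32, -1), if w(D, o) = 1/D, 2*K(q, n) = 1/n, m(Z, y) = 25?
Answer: 15322/3 ≈ 5107.3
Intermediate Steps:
K(q, n) = 1/(2*n)
t = 613/3 (t = -⅓*(-613) = 613/3 ≈ 204.33)
(t + w(-25, K(0, 4)))*m(-32, -1) = (613/3 + 1/(-25))*25 = (613/3 - 1/25)*25 = (15322/75)*25 = 15322/3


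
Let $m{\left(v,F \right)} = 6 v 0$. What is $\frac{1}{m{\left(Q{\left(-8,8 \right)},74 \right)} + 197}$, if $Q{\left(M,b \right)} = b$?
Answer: $\frac{1}{197} \approx 0.0050761$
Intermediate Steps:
$m{\left(v,F \right)} = 0$
$\frac{1}{m{\left(Q{\left(-8,8 \right)},74 \right)} + 197} = \frac{1}{0 + 197} = \frac{1}{197}$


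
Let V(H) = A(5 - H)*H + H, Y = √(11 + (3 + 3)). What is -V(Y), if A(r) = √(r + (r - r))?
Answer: √17*(-1 - √(5 - √17)) ≈ -7.9841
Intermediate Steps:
A(r) = √r (A(r) = √(r + 0) = √r)
Y = √17 (Y = √(11 + 6) = √17 ≈ 4.1231)
V(H) = H + H*√(5 - H) (V(H) = √(5 - H)*H + H = H*√(5 - H) + H = H + H*√(5 - H))
-V(Y) = -√17*(1 + √(5 - √17))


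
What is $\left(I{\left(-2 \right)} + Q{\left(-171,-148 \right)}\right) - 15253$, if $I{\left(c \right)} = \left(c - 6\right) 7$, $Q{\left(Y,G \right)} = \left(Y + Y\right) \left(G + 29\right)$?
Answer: $25389$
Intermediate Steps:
$Q{\left(Y,G \right)} = 2 Y \left(29 + G\right)$
$I{\left(c \right)} = -42 + 7 c$ ($I{\left(c \right)} = \left(-6 + c\right) 7 = -42 + 7 c$)
$\left(I{\left(-2 \right)} + Q{\left(-171,-148 \right)}\right) - 15253 = \left(\left(-42 + 7 \left(-2\right)\right) + 2 \left(-171\right) \left(29 - 148\right)\right) - 15253 = \left(\left(-42 - 14\right) + 2 \left(-171\right) \left(-119\right)\right) - 15253 = \left(-56 + 40698\right) - 15253 = 40642 - 15253 = 25389$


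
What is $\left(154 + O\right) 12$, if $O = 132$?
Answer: $3432$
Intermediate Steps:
$\left(154 + O\right) 12 = \left(154 + 132\right) 12 = 286 \cdot 12 = 3432$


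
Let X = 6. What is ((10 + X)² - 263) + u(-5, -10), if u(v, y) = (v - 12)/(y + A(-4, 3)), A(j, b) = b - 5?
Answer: -67/12 ≈ -5.5833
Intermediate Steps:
A(j, b) = -5 + b
u(v, y) = (-12 + v)/(-2 + y) (u(v, y) = (v - 12)/(y + (-5 + 3)) = (-12 + v)/(y - 2) = (-12 + v)/(-2 + y))
((10 + X)² - 263) + u(-5, -10) = ((10 + 6)² - 263) + (-12 - 5)/(-2 - 10) = (16² - 263) - 17/(-12) = (256 - 263) - 1/12*(-17) = -7 + 17/12 = -67/12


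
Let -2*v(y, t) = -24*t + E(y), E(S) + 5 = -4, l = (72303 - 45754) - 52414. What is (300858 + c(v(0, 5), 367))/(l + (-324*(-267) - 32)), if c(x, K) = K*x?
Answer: 649059/121222 ≈ 5.3543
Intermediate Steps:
l = -25865 (l = 26549 - 52414 = -25865)
E(S) = -9 (E(S) = -5 - 4 = -9)
v(y, t) = 9/2 + 12*t (v(y, t) = -(-24*t - 9)/2 = -(-9 - 24*t)/2 = 9/2 + 12*t)
(300858 + c(v(0, 5), 367))/(l + (-324*(-267) - 32)) = (300858 + 367*(9/2 + 12*5))/(-25865 + (-324*(-267) - 32)) = (300858 + 367*(9/2 + 60))/(-25865 + (86508 - 32)) = (300858 + 367*(129/2))/(-25865 + 86476) = (300858 + 47343/2)/60611 = (649059/2)*(1/60611) = 649059/121222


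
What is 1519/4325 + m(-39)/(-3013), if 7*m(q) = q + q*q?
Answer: 25627579/91218575 ≈ 0.28095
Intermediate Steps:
m(q) = q/7 + q²/7 (m(q) = (q + q*q)/7 = (q + q²)/7 = q/7 + q²/7)
1519/4325 + m(-39)/(-3013) = 1519/4325 + ((⅐)*(-39)*(1 - 39))/(-3013) = 1519*(1/4325) + ((⅐)*(-39)*(-38))*(-1/3013) = 1519/4325 + (1482/7)*(-1/3013) = 1519/4325 - 1482/21091 = 25627579/91218575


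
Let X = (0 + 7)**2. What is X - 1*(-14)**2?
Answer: -147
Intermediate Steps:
X = 49 (X = 7**2 = 49)
X - 1*(-14)**2 = 49 - 1*(-14)**2 = 49 - 1*196 = 49 - 196 = -147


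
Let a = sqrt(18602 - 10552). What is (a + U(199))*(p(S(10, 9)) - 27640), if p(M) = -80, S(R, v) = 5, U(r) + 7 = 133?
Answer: -3492720 - 138600*sqrt(322) ≈ -5.9798e+6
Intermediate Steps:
U(r) = 126 (U(r) = -7 + 133 = 126)
a = 5*sqrt(322) (a = sqrt(8050) = 5*sqrt(322) ≈ 89.722)
(a + U(199))*(p(S(10, 9)) - 27640) = (5*sqrt(322) + 126)*(-80 - 27640) = (126 + 5*sqrt(322))*(-27720) = -3492720 - 138600*sqrt(322)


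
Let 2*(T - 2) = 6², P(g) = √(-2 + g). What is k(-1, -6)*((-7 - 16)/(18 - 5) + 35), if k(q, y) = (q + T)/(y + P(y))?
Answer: -12312/143 - 4104*I*√2/143 ≈ -86.098 - 40.587*I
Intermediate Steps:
T = 20 (T = 2 + (½)*6² = 2 + (½)*36 = 2 + 18 = 20)
k(q, y) = (20 + q)/(y + √(-2 + y)) (k(q, y) = (q + 20)/(y + √(-2 + y)) = (20 + q)/(y + √(-2 + y)))
k(-1, -6)*((-7 - 16)/(18 - 5) + 35) = ((20 - 1)/(-6 + √(-2 - 6)))*((-7 - 16)/(18 - 5) + 35) = (19/(-6 + √(-8)))*(-23/13 + 35) = (19/(-6 + 2*I*√2))*(-23*1/13 + 35) = (19/(-6 + 2*I*√2))*(-23/13 + 35) = (19/(-6 + 2*I*√2))*(432/13) = 8208/(13*(-6 + 2*I*√2))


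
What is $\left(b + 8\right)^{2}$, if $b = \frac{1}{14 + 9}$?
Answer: $\frac{34225}{529} \approx 64.698$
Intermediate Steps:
$b = \frac{1}{23} \approx 0.043478$
$\left(b + 8\right)^{2} = \left(\frac{1}{23} + 8\right)^{2} = \left(\frac{185}{23}\right)^{2} = \frac{34225}{529}$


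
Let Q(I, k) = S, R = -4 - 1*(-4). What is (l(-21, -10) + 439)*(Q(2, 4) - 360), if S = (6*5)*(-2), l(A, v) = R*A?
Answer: -184380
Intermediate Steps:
R = 0 (R = -4 + 4 = 0)
l(A, v) = 0 (l(A, v) = 0*A = 0)
S = -60 (S = 30*(-2) = -60)
Q(I, k) = -60
(l(-21, -10) + 439)*(Q(2, 4) - 360) = (0 + 439)*(-60 - 360) = 439*(-420) = -184380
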